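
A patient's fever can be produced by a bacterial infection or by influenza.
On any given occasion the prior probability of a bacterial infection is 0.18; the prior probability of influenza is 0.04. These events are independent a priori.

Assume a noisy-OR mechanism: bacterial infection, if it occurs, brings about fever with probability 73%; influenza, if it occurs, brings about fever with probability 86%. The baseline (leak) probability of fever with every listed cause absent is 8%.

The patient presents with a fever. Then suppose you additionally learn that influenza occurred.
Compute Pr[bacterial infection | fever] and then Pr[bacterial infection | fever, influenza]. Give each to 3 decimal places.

Pr[bacterial infection | fever] ≈ 0.599; Pr[bacterial infection | fever, influenza] ≈ 0.196

Under noisy-OR, P(fever | causes) = 1 − (1−0.08)·∏(1−qᵢ) over the active causes.
P(fever) = 0.08*0.82*0.96 + 0.8712*0.82*0.04 + 0.7516*0.18*0.96 + 0.965224*0.18*0.04 = 0.062976 + 0.028575 + 0.129876 + 0.006950 = 0.228377
Of this, 0.136826 comes from 0.129876 + 0.006950 (the bacterial infection=true cases).
So P(bacterial infection | fever) = 0.136826/0.228377 ≈ 0.599.

Now also conditioning on influenza=true:
Enumerate both values of bacterial infection and weight by the priors:
  P(fever | influenza) = 0.8712·0.82 + 0.965224·0.18
        = 0.714384 + 0.173740 = 0.888124
The terms with bacterial infection present sum to 0.173740, so
  P(bacterial infection | fever, influenza) = 0.173740 / 0.888124 ≈ 0.196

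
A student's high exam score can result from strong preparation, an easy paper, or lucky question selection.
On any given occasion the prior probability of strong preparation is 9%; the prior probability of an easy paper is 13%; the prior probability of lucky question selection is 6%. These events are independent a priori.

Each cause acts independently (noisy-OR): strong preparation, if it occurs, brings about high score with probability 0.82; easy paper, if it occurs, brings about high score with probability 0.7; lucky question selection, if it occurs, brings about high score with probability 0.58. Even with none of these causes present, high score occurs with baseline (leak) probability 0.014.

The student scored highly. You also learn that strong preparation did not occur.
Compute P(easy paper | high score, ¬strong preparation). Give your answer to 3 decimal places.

P(easy paper | high score, ¬strong preparation) ≈ 0.688

Under noisy-OR, P(high score | causes) = 1 − (1−0.014)·∏(1−qᵢ) over the active causes.
Sum P(high score|·) weighted by the priors over the 4 (easy paper, lucky question selection) configurations:
  P(high score | ¬strong preparation) = 0.014*0.87*0.94 + 0.58588*0.87*0.06 + 0.7042*0.13*0.94 + 0.875764*0.13*0.06
        = 0.011449 + 0.030583 + 0.086053 + 0.006831 = 0.134916
Keeping only the easy paper-present terms gives 0.092884, so
  P(easy paper | high score, ¬strong preparation) = 0.092884 / 0.134916 ≈ 0.688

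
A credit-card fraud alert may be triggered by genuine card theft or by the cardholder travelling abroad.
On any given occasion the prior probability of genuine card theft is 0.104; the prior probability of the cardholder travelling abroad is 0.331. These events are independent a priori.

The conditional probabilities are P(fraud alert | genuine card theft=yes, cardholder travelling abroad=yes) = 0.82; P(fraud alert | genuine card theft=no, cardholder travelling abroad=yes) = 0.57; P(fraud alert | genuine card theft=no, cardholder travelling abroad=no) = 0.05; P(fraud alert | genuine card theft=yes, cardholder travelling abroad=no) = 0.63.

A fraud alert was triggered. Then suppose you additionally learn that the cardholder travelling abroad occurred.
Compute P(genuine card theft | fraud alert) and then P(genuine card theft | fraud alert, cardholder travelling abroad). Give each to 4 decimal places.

P(genuine card theft | fraud alert) ≈ 0.2658; P(genuine card theft | fraud alert, cardholder travelling abroad) ≈ 0.1431

Sum P(fraud alert|·) weighted by the priors over the 4 (genuine card theft, cardholder travelling abroad) configurations:
  P(fraud alert) = 0.05×0.896×0.669 + 0.57×0.896×0.331 + 0.63×0.104×0.669 + 0.82×0.104×0.331
        = 0.029971 + 0.169048 + 0.043833 + 0.028228 = 0.271080
Configurations with genuine card theft contribute 0.072061, so
  P(genuine card theft | fraud alert) = 0.072061 / 0.271080 ≈ 0.2658

With the extra evidence:
P(fraud alert | cardholder travelling abroad) = 0.57*0.896 + 0.82*0.104 = 0.510720 + 0.085280 = 0.596000
The genuine card theft-present share is 0.82*0.104 = 0.085280.
Hence the posterior is 0.085280/0.596000 ≈ 0.1431.
— cardholder travelling abroad explains away the evidence for genuine card theft.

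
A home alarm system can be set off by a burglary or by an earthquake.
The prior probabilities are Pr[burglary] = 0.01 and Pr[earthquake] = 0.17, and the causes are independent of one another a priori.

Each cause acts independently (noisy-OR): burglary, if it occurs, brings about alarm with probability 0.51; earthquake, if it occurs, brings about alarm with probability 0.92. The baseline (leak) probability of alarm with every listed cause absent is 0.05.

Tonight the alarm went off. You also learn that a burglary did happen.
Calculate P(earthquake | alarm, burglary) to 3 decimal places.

Under noisy-OR, P(alarm | causes) = 1 − (1−0.05)·∏(1−qᵢ) over the active causes.
Enumerate both values of earthquake and weight by the priors:
  P(alarm | burglary) = 0.5345·0.83 + 0.96276·0.17
        = 0.443635 + 0.163669 = 0.607304
Keeping only the earthquake-present terms gives 0.163669, so
  P(earthquake | alarm, burglary) = 0.163669 / 0.607304 ≈ 0.270

P(earthquake | alarm, burglary) ≈ 0.270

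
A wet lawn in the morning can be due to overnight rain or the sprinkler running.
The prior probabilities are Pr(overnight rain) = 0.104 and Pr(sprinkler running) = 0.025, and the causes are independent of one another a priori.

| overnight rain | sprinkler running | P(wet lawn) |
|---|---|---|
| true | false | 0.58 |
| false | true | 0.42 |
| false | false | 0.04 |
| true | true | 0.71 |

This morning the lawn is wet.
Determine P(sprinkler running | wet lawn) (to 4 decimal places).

P(wet lawn) = 0.04*0.896*0.975 + 0.42*0.896*0.025 + 0.58*0.104*0.975 + 0.71*0.104*0.025 = 0.034944 + 0.009408 + 0.058812 + 0.001846 = 0.105010
The sprinkler running-present share is 0.009408 + 0.001846 = 0.011254.
P(sprinkler running | wet lawn) = 0.011254 / 0.105010 ≈ 0.1072

P(sprinkler running | wet lawn) ≈ 0.1072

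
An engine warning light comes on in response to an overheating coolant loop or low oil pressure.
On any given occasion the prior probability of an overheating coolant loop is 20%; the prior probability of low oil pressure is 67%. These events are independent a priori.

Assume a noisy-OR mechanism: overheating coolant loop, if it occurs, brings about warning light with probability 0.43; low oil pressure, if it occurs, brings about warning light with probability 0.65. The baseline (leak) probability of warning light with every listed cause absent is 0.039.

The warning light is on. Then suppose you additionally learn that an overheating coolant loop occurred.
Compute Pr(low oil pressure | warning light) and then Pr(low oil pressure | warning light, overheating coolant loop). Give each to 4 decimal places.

Pr(low oil pressure | warning light) ≈ 0.9204; Pr(low oil pressure | warning light, overheating coolant loop) ≈ 0.7840

Under noisy-OR, P(warning light | causes) = 1 − (1−0.039)·∏(1−qᵢ) over the active causes.
P(warning light) = 0.039×0.8×0.33 + 0.66365×0.8×0.67 + 0.45223×0.2×0.33 + 0.80828×0.2×0.67 = 0.010296 + 0.355716 + 0.029847 + 0.108310 = 0.504169
The low oil pressure-present share is 0.355716 + 0.108310 = 0.464026.
Hence the posterior is 0.464026/0.504169 ≈ 0.9204.

Now also conditioning on overheating coolant loop=true:
Numerator (weight on configurations with low oil pressure): 0.80828×0.67 = 0.541548
Normalizer over all consistent configurations: 0.45223×0.33 + 0.80828×0.67 = 0.690784
Posterior = 0.541548 / 0.690784 ≈ 0.7840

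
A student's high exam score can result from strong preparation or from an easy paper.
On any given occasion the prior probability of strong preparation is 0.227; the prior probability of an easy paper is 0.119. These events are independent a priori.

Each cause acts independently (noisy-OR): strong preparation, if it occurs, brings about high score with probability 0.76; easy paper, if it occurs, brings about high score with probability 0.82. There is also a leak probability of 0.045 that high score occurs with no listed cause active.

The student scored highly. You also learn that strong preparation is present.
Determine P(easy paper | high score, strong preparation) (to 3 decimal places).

P(easy paper | high score, strong preparation) ≈ 0.144

Under noisy-OR, P(high score | causes) = 1 − (1−0.045)·∏(1−qᵢ) over the active causes.
P(high score | strong preparation) = 0.7708×0.881 + 0.958744×0.119 = 0.679075 + 0.114091 = 0.793166
The easy paper-present share is 0.958744×0.119 = 0.114091.
So P(easy paper | high score, strong preparation) = 0.114091/0.793166 ≈ 0.144.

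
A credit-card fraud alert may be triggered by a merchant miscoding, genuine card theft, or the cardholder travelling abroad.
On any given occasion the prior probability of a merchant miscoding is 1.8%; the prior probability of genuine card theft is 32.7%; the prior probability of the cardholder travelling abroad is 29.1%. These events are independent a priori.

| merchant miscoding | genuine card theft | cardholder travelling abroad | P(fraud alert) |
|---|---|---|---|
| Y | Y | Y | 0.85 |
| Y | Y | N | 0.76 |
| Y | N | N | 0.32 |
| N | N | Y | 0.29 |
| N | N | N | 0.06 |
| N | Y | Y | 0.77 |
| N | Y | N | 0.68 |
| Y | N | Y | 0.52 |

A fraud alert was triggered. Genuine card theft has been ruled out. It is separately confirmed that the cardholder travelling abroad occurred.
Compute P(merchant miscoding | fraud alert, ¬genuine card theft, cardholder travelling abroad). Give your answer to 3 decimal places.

P(fraud alert | ¬genuine card theft, cardholder travelling abroad) = 0.29×0.982 + 0.52×0.018 = 0.284780 + 0.009360 = 0.294140
Of this, 0.009360 comes from 0.52×0.018 (the merchant miscoding=true cases).
P(merchant miscoding | fraud alert, ¬genuine card theft, cardholder travelling abroad) = 0.009360 / 0.294140 ≈ 0.032

P(merchant miscoding | fraud alert, ¬genuine card theft, cardholder travelling abroad) ≈ 0.032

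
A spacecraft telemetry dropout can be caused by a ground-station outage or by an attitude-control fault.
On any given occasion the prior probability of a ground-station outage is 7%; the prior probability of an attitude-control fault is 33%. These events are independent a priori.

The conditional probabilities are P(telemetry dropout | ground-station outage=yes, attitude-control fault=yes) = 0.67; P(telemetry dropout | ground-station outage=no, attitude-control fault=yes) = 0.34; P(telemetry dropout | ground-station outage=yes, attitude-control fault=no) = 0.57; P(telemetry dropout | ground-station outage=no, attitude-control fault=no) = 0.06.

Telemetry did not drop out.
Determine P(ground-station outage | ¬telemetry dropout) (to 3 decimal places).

P(ground-station outage | ¬telemetry dropout) ≈ 0.034

Enumerate the 4 (ground-station outage, attitude-control fault) configurations and weight by the priors:
  P(¬telemetry dropout) = 0.94*0.93*0.67 + 0.66*0.93*0.33 + 0.43*0.07*0.67 + 0.33*0.07*0.33
        = 0.585714 + 0.202554 + 0.020167 + 0.007623 = 0.816058
Configurations with ground-station outage contribute 0.027790, so
  P(ground-station outage | ¬telemetry dropout) = 0.027790 / 0.816058 ≈ 0.034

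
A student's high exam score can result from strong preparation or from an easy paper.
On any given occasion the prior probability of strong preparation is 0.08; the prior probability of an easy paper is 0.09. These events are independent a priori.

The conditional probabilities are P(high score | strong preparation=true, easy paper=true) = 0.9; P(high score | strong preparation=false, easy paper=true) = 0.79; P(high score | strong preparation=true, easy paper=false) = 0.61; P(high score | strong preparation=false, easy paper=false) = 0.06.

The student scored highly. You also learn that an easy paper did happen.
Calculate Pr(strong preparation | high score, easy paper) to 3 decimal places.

Pr(strong preparation | high score, easy paper) ≈ 0.090

Enumerate both values of strong preparation and weight by the priors:
  P(high score | easy paper) = 0.79*0.92 + 0.9*0.08
        = 0.726800 + 0.072000 = 0.798800
The terms with strong preparation present sum to 0.072000, so
  P(strong preparation | high score, easy paper) = 0.072000 / 0.798800 ≈ 0.090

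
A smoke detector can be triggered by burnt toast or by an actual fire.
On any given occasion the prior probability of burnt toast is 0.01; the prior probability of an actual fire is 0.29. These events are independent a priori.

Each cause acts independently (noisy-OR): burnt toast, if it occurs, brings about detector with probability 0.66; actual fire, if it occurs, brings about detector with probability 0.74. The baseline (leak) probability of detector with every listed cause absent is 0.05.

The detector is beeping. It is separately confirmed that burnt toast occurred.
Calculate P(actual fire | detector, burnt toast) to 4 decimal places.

Under noisy-OR, P(detector | causes) = 1 − (1−0.05)·∏(1−qᵢ) over the active causes.
P(detector | burnt toast) = 0.677×0.71 + 0.91602×0.29 = 0.480670 + 0.265646 = 0.746316
Of this, 0.265646 comes from 0.91602×0.29 (the actual fire=true cases).
P(actual fire | detector, burnt toast) = 0.265646 / 0.746316 ≈ 0.3559

P(actual fire | detector, burnt toast) ≈ 0.3559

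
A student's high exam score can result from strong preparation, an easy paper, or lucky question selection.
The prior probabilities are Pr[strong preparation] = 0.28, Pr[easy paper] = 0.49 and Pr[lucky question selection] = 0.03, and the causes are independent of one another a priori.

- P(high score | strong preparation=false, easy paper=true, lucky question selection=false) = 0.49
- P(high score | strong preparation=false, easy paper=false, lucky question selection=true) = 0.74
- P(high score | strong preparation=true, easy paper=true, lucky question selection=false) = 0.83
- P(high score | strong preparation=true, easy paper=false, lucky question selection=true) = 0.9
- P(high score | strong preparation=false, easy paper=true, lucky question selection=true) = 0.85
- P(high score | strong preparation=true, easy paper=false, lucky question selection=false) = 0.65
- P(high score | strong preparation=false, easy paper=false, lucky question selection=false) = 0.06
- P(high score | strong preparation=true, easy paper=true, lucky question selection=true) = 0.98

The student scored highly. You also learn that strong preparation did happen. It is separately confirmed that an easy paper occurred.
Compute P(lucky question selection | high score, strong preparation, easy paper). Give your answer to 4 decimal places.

By total probability over both values of lucky question selection:
  P(high score | strong preparation, easy paper) = 0.83*0.97 + 0.98*0.03
        = 0.805100 + 0.029400 = 0.834500
The terms with lucky question selection present sum to 0.029400, so
  P(lucky question selection | high score, strong preparation, easy paper) = 0.029400 / 0.834500 ≈ 0.0352

P(lucky question selection | high score, strong preparation, easy paper) ≈ 0.0352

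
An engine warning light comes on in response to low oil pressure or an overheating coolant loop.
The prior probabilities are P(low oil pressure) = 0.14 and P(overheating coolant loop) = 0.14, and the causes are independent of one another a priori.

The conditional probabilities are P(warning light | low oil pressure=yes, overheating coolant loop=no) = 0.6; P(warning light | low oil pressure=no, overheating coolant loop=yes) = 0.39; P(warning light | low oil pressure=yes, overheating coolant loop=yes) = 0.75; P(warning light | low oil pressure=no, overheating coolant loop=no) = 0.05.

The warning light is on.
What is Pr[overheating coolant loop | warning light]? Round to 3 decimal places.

By total probability over the 4 (low oil pressure, overheating coolant loop) configurations:
  P(warning light) = 0.05×0.86×0.86 + 0.39×0.86×0.14 + 0.6×0.14×0.86 + 0.75×0.14×0.14
        = 0.036980 + 0.046956 + 0.072240 + 0.014700 = 0.170876
Configurations with overheating coolant loop contribute 0.061656, so
  P(overheating coolant loop | warning light) = 0.061656 / 0.170876 ≈ 0.361

Pr[overheating coolant loop | warning light] ≈ 0.361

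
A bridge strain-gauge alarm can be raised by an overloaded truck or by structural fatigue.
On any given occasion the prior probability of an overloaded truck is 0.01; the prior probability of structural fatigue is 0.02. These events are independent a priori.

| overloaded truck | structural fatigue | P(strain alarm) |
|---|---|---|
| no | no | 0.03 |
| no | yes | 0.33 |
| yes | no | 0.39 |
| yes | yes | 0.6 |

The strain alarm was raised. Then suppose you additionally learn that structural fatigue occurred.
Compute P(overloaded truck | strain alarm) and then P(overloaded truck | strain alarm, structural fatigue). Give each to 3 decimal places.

P(strain alarm) = 0.03·0.99·0.98 + 0.33·0.99·0.02 + 0.39·0.01·0.98 + 0.6·0.01·0.02 = 0.029106 + 0.006534 + 0.003822 + 0.000120 = 0.039582
The overloaded truck-present share is 0.003822 + 0.000120 = 0.003942.
So P(overloaded truck | strain alarm) = 0.003942/0.039582 ≈ 0.100.

Now also conditioning on structural fatigue=true:
For the numerator, keep only overloaded truck=true terms: 0.6×0.01 = 0.006000
Denominator P(strain alarm | structural fatigue): 0.33×0.99 + 0.6×0.01 = 0.332700
Posterior = 0.006000 / 0.332700 ≈ 0.018

P(overloaded truck | strain alarm) ≈ 0.100; P(overloaded truck | strain alarm, structural fatigue) ≈ 0.018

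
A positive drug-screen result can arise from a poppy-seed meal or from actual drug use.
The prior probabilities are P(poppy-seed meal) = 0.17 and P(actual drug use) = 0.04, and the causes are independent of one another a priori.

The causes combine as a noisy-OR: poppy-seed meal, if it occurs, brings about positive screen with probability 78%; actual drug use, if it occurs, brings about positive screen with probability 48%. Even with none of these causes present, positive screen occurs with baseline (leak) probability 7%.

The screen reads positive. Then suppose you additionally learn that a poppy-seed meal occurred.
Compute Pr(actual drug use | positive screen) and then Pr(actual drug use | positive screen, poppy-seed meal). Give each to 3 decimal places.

Pr(actual drug use | positive screen) ≈ 0.111; Pr(actual drug use | positive screen, poppy-seed meal) ≈ 0.045

Under noisy-OR, P(positive screen | causes) = 1 − (1−0.07)·∏(1−qᵢ) over the active causes.
Weight on actual drug use=true, given the evidence: 0.017144 + 0.006077 = 0.023221
Normalizer over all consistent configurations: 0.07·0.83·0.96 + 0.5164·0.83·0.04 + 0.7954·0.17·0.96 + 0.893608·0.17·0.04 = 0.208806
Posterior = 0.023221 / 0.208806 ≈ 0.111

With the extra evidence:
Weight on actual drug use=true, given the evidence: 0.893608×0.04 = 0.035744
Normalizer over all consistent configurations: 0.7954×0.96 + 0.893608×0.04 = 0.799328
Posterior = 0.035744 / 0.799328 ≈ 0.045
This is intercausal reasoning (explaining away): once poppy-seed meal accounts for the positive screen, actual drug use becomes less likely.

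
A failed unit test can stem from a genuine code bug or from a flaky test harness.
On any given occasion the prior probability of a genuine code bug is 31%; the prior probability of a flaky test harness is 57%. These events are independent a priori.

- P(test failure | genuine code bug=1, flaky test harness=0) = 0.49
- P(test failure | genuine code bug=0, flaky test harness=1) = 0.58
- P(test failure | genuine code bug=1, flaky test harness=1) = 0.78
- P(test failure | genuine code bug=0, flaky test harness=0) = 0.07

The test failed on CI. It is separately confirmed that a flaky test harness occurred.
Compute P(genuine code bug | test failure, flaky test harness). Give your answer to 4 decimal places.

P(test failure | flaky test harness) = 0.58·0.69 + 0.78·0.31 = 0.400200 + 0.241800 = 0.642000
Of this, 0.241800 comes from 0.78·0.31 (the genuine code bug=true cases).
So P(genuine code bug | test failure, flaky test harness) = 0.241800/0.642000 ≈ 0.3766.

P(genuine code bug | test failure, flaky test harness) ≈ 0.3766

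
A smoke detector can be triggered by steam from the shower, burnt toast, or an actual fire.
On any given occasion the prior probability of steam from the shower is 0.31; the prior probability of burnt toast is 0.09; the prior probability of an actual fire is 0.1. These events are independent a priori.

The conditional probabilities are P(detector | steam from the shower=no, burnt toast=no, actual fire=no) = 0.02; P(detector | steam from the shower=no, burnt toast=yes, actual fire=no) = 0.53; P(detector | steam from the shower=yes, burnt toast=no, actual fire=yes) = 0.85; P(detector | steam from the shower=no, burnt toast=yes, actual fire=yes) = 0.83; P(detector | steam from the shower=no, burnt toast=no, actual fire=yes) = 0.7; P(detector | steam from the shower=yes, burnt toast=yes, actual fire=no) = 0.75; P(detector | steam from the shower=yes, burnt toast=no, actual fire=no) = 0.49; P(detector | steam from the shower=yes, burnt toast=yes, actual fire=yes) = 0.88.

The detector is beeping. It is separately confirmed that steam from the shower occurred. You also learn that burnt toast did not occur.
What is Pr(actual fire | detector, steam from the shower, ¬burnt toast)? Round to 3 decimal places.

Weight on actual fire=true, given the evidence: 0.85·0.1 = 0.085000
Denominator P(detector | steam from the shower, ¬burnt toast): 0.49·0.9 + 0.85·0.1 = 0.526000
P(actual fire | detector, steam from the shower, ¬burnt toast) = 0.085000/0.526000 ≈ 0.162

Pr(actual fire | detector, steam from the shower, ¬burnt toast) ≈ 0.162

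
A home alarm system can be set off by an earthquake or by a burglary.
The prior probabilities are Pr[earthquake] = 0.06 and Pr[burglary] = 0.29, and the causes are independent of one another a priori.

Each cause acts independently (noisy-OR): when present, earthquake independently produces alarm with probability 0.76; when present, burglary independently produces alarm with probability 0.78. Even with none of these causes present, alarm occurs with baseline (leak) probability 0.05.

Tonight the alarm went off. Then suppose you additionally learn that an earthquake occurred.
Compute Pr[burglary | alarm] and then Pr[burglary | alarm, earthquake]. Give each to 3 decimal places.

Pr[burglary | alarm] ≈ 0.778; Pr[burglary | alarm, earthquake] ≈ 0.334

Under noisy-OR, P(alarm | causes) = 1 − (1−0.05)·∏(1−qᵢ) over the active causes.
Sum P(alarm|·) weighted by the priors over the 4 (earthquake, burglary) configurations:
  P(alarm) = 0.05×0.94×0.71 + 0.791×0.94×0.29 + 0.772×0.06×0.71 + 0.94984×0.06×0.29
        = 0.033370 + 0.215627 + 0.032887 + 0.016527 = 0.298411
Configurations with burglary contribute 0.232154, so
  P(burglary | alarm) = 0.232154 / 0.298411 ≈ 0.778

Now also conditioning on earthquake=true:
Weight on burglary=true, given the evidence: 0.94984·0.29 = 0.275454
The normalizing constant is 0.772·0.71 + 0.94984·0.29 = 0.823574
P(burglary | alarm, earthquake) = 0.275454/0.823574 ≈ 0.334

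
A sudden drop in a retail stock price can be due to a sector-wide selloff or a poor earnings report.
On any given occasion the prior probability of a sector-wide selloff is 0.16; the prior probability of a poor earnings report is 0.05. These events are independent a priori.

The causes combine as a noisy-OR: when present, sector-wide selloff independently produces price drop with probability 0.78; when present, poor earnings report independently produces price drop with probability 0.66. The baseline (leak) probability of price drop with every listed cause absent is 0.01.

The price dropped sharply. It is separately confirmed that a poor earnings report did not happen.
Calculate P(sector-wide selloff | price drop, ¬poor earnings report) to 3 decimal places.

P(sector-wide selloff | price drop, ¬poor earnings report) ≈ 0.937

Under noisy-OR, P(price drop | causes) = 1 − (1−0.01)·∏(1−qᵢ) over the active causes.
P(price drop | ¬poor earnings report) = 0.01·0.84 + 0.7822·0.16 = 0.008400 + 0.125152 = 0.133552
Of this, 0.125152 comes from 0.7822·0.16 (the sector-wide selloff=true cases).
Hence the posterior is 0.125152/0.133552 ≈ 0.937.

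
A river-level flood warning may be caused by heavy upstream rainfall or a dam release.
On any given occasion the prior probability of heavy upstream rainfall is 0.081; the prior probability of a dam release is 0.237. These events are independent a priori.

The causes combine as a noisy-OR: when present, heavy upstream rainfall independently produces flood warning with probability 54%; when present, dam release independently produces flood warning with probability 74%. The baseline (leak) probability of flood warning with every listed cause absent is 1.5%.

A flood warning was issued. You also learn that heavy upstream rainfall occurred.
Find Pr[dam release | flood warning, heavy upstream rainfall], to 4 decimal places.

Pr[dam release | flood warning, heavy upstream rainfall] ≈ 0.3338

Under noisy-OR, P(flood warning | causes) = 1 − (1−0.015)·∏(1−qᵢ) over the active causes.
Weight on dam release=true, given the evidence: 0.882194×0.237 = 0.209080
The normalizing constant is 0.5469×0.763 + 0.882194×0.237 = 0.626365
P(dam release | flood warning, heavy upstream rainfall) = 0.209080/0.626365 ≈ 0.3338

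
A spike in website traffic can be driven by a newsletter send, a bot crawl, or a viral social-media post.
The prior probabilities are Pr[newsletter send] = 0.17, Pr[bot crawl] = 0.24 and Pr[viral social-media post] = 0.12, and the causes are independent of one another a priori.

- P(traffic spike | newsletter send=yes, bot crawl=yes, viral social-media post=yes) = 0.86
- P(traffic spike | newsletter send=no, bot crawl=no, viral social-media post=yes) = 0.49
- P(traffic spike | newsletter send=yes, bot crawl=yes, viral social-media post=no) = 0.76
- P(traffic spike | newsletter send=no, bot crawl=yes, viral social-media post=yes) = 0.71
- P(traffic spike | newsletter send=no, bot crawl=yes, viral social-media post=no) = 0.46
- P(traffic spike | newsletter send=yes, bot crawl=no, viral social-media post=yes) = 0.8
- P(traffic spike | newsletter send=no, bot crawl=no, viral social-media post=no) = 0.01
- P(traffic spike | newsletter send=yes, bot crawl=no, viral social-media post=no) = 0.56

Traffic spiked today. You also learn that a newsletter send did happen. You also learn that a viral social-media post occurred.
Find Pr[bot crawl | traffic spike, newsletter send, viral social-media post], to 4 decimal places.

Pr[bot crawl | traffic spike, newsletter send, viral social-media post] ≈ 0.2534

By total probability over both values of bot crawl:
  P(traffic spike | newsletter send, viral social-media post) = 0.8·0.76 + 0.86·0.24
        = 0.608000 + 0.206400 = 0.814400
Keeping only the bot crawl-present terms gives 0.206400, so
  P(bot crawl | traffic spike, newsletter send, viral social-media post) = 0.206400 / 0.814400 ≈ 0.2534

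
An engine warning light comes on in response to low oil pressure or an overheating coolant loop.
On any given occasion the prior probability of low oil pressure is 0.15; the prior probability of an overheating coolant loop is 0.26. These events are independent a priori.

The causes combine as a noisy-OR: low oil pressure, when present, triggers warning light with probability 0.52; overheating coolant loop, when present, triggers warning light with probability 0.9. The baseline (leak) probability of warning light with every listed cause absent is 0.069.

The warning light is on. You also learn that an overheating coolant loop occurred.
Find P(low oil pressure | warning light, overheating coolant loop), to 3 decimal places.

P(low oil pressure | warning light, overheating coolant loop) ≈ 0.157

Under noisy-OR, P(warning light | causes) = 1 − (1−0.069)·∏(1−qᵢ) over the active causes.
Weight on low oil pressure=true, given the evidence: 0.955312*0.15 = 0.143297
The normalizing constant is 0.9069*0.85 + 0.955312*0.15 = 0.914162
P(low oil pressure | warning light, overheating coolant loop) = 0.143297/0.914162 ≈ 0.157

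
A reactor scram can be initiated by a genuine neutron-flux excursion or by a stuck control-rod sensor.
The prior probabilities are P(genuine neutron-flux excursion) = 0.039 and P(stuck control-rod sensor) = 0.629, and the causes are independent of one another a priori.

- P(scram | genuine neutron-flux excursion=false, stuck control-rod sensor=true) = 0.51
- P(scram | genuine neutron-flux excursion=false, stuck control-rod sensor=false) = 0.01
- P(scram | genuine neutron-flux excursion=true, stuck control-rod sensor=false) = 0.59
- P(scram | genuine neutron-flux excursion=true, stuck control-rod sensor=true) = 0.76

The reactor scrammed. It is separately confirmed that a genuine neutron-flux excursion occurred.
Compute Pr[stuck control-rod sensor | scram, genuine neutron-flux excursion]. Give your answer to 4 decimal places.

Pr[stuck control-rod sensor | scram, genuine neutron-flux excursion] ≈ 0.6859

Weight on stuck control-rod sensor=true, given the evidence: 0.76×0.629 = 0.478040
Denominator P(scram | genuine neutron-flux excursion): 0.59×0.371 + 0.76×0.629 = 0.696930
P(stuck control-rod sensor | scram, genuine neutron-flux excursion) = 0.478040/0.696930 ≈ 0.6859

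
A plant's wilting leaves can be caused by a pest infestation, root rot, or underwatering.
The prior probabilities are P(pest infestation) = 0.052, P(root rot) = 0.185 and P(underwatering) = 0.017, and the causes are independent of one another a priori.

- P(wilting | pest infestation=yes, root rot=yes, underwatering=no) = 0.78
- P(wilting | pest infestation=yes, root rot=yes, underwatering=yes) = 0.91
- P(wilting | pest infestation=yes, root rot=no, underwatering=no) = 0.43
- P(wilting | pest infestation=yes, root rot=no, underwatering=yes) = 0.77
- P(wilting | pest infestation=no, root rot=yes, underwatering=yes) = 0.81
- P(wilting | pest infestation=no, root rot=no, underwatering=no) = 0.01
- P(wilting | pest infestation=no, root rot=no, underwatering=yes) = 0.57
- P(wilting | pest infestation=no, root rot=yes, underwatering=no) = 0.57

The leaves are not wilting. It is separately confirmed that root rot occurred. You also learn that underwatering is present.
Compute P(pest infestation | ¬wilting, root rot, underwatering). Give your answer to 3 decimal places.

For the numerator, keep only pest infestation=true terms: 0.09*0.052 = 0.004680
Normalizer over all consistent configurations: 0.19*0.948 + 0.09*0.052 = 0.184800
Posterior = 0.004680 / 0.184800 ≈ 0.025

P(pest infestation | ¬wilting, root rot, underwatering) ≈ 0.025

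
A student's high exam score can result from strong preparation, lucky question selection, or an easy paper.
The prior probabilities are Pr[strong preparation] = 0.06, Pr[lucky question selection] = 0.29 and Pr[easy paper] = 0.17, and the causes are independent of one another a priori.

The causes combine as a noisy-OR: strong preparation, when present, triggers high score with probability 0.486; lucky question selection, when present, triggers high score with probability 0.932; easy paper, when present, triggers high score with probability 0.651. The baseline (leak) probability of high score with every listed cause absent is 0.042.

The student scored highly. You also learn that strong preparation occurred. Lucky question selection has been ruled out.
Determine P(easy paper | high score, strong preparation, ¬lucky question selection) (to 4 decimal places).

Under noisy-OR, P(high score | causes) = 1 − (1−0.042)·∏(1−qᵢ) over the active causes.
Numerator (weight on configurations with easy paper): 0.828148×0.17 = 0.140785
Normalizer over all consistent configurations: 0.507588×0.83 + 0.828148×0.17 = 0.562083
P(easy paper | high score, strong preparation, ¬lucky question selection) = 0.140785/0.562083 ≈ 0.2505

P(easy paper | high score, strong preparation, ¬lucky question selection) ≈ 0.2505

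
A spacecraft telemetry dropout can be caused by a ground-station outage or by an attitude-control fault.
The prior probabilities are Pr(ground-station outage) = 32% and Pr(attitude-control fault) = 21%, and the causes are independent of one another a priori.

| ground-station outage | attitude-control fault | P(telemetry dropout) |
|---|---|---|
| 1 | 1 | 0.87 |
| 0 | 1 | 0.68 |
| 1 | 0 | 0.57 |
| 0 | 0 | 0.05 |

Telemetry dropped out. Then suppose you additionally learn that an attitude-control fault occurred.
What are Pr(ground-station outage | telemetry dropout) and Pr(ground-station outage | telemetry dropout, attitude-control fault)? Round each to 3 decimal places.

Weight on ground-station outage=true, given the evidence: 0.144096 + 0.058464 = 0.202560
Denominator P(telemetry dropout): 0.05*0.68*0.79 + 0.68*0.68*0.21 + 0.57*0.32*0.79 + 0.87*0.32*0.21 = 0.326524
Posterior = 0.202560 / 0.326524 ≈ 0.620

Now also conditioning on attitude-control fault=true:
Sum P(telemetry dropout|·) weighted by the priors over both values of ground-station outage:
  P(telemetry dropout | attitude-control fault) = 0.68×0.68 + 0.87×0.32
        = 0.462400 + 0.278400 = 0.740800
Configurations with ground-station outage contribute 0.278400, so
  P(ground-station outage | telemetry dropout, attitude-control fault) = 0.278400 / 0.740800 ≈ 0.376

Pr(ground-station outage | telemetry dropout) ≈ 0.620; Pr(ground-station outage | telemetry dropout, attitude-control fault) ≈ 0.376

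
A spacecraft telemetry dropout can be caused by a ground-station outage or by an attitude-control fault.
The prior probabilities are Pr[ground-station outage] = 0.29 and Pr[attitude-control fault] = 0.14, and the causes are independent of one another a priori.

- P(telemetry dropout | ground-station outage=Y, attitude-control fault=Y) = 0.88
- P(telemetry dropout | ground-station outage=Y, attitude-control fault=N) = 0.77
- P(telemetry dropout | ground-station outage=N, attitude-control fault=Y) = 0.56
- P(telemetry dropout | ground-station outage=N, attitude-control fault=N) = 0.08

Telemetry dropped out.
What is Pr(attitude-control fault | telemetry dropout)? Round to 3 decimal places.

Pr(attitude-control fault | telemetry dropout) ≈ 0.275

Enumerate the 4 (ground-station outage, attitude-control fault) configurations and weight by the priors:
  P(telemetry dropout) = 0.08*0.71*0.86 + 0.56*0.71*0.14 + 0.77*0.29*0.86 + 0.88*0.29*0.14
        = 0.048848 + 0.055664 + 0.192038 + 0.035728 = 0.332278
The terms with attitude-control fault present sum to 0.091392, so
  P(attitude-control fault | telemetry dropout) = 0.091392 / 0.332278 ≈ 0.275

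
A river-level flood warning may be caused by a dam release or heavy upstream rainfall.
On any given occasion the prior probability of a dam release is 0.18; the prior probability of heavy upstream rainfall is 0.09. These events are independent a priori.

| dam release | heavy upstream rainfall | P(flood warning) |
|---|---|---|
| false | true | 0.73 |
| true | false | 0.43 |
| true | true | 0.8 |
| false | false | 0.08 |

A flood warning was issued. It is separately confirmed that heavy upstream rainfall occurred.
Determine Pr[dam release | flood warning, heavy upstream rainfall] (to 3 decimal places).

Weight on dam release=true, given the evidence: 0.8*0.18 = 0.144000
The normalizing constant is 0.73*0.82 + 0.8*0.18 = 0.742600
Posterior = 0.144000 / 0.742600 ≈ 0.194

Pr[dam release | flood warning, heavy upstream rainfall] ≈ 0.194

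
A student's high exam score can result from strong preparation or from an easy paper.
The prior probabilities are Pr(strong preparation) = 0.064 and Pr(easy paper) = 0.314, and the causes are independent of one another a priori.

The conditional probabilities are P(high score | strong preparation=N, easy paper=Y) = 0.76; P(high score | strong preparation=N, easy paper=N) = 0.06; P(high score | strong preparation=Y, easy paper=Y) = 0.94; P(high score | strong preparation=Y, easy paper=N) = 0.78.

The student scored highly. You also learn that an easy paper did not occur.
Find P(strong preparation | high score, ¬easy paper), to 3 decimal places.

P(strong preparation | high score, ¬easy paper) ≈ 0.471

For the numerator, keep only strong preparation=true terms: 0.78×0.064 = 0.049920
Normalizer over all consistent configurations: 0.06×0.936 + 0.78×0.064 = 0.106080
P(strong preparation | high score, ¬easy paper) = 0.049920/0.106080 ≈ 0.471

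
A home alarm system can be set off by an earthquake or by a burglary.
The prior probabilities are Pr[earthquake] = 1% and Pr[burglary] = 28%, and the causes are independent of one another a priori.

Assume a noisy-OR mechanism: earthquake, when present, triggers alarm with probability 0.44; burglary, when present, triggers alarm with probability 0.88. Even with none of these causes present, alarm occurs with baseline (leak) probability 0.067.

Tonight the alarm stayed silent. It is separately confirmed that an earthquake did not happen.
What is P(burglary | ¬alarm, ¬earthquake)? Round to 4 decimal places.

P(burglary | ¬alarm, ¬earthquake) ≈ 0.0446

Under noisy-OR, P(alarm | causes) = 1 − (1−0.067)·∏(1−qᵢ) over the active causes.
Sum P(¬alarm|·) weighted by the priors over both values of burglary:
  P(¬alarm | ¬earthquake) = 0.933*0.72 + 0.11196*0.28
        = 0.671760 + 0.031349 = 0.703109
Configurations with burglary contribute 0.031349, so
  P(burglary | ¬alarm, ¬earthquake) = 0.031349 / 0.703109 ≈ 0.0446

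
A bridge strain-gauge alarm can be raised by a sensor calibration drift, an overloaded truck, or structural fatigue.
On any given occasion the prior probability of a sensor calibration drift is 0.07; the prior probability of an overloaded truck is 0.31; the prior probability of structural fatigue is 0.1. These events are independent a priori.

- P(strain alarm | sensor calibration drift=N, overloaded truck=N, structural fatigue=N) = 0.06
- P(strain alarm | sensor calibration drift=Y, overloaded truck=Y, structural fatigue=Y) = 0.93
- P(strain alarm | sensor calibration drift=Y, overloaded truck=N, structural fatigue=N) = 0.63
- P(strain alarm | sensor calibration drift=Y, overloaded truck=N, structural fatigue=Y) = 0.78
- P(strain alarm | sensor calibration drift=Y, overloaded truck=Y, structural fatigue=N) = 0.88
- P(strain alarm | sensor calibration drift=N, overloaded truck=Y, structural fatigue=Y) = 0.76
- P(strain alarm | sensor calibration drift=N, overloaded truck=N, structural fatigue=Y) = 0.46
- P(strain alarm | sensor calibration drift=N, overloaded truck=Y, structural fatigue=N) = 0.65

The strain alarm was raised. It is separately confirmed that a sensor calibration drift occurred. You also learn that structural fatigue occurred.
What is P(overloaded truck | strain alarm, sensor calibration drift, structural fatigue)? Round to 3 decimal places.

Enumerate both values of overloaded truck and weight by the priors:
  P(strain alarm | sensor calibration drift, structural fatigue) = 0.78*0.69 + 0.93*0.31
        = 0.538200 + 0.288300 = 0.826500
The terms with overloaded truck present sum to 0.288300, so
  P(overloaded truck | strain alarm, sensor calibration drift, structural fatigue) = 0.288300 / 0.826500 ≈ 0.349

P(overloaded truck | strain alarm, sensor calibration drift, structural fatigue) ≈ 0.349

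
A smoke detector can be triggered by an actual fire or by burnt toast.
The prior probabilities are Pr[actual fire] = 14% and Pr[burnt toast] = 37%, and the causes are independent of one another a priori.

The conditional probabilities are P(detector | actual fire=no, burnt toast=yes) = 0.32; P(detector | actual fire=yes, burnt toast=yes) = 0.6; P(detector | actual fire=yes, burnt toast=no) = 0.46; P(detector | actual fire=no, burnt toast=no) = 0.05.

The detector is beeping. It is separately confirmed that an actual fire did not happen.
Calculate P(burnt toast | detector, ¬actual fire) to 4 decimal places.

P(burnt toast | detector, ¬actual fire) ≈ 0.7899

Weight on burnt toast=true, given the evidence: 0.32·0.37 = 0.118400
Normalizer over all consistent configurations: 0.05·0.63 + 0.32·0.37 = 0.149900
P(burnt toast | detector, ¬actual fire) = 0.118400/0.149900 ≈ 0.7899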